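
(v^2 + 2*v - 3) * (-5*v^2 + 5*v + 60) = -5*v^4 - 5*v^3 + 85*v^2 + 105*v - 180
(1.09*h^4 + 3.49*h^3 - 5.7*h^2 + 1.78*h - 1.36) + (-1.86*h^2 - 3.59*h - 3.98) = 1.09*h^4 + 3.49*h^3 - 7.56*h^2 - 1.81*h - 5.34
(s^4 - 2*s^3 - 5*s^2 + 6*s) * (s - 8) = s^5 - 10*s^4 + 11*s^3 + 46*s^2 - 48*s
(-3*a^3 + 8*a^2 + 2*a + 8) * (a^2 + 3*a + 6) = -3*a^5 - a^4 + 8*a^3 + 62*a^2 + 36*a + 48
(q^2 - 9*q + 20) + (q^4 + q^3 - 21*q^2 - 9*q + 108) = q^4 + q^3 - 20*q^2 - 18*q + 128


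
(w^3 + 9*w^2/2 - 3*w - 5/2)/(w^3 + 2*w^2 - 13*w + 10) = (w + 1/2)/(w - 2)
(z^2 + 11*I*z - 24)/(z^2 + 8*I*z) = (z + 3*I)/z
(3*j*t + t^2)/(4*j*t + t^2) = (3*j + t)/(4*j + t)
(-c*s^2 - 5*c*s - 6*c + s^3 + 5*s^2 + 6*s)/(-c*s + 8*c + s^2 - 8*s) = (s^2 + 5*s + 6)/(s - 8)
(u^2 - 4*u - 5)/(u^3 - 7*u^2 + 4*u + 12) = (u - 5)/(u^2 - 8*u + 12)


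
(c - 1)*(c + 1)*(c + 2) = c^3 + 2*c^2 - c - 2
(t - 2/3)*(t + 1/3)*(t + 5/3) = t^3 + 4*t^2/3 - 7*t/9 - 10/27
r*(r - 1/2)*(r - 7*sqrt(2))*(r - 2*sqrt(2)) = r^4 - 9*sqrt(2)*r^3 - r^3/2 + 9*sqrt(2)*r^2/2 + 28*r^2 - 14*r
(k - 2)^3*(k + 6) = k^4 - 24*k^2 + 64*k - 48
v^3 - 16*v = v*(v - 4)*(v + 4)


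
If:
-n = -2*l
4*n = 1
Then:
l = 1/8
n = 1/4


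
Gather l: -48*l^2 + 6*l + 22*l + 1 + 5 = -48*l^2 + 28*l + 6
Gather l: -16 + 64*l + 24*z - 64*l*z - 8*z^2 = l*(64 - 64*z) - 8*z^2 + 24*z - 16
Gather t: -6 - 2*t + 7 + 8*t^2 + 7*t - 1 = 8*t^2 + 5*t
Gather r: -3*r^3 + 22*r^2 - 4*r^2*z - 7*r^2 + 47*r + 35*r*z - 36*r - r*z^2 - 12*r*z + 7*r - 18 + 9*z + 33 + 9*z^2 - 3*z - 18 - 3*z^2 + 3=-3*r^3 + r^2*(15 - 4*z) + r*(-z^2 + 23*z + 18) + 6*z^2 + 6*z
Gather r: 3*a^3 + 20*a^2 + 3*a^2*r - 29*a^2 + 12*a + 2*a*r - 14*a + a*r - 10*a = 3*a^3 - 9*a^2 - 12*a + r*(3*a^2 + 3*a)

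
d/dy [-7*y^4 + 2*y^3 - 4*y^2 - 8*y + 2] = -28*y^3 + 6*y^2 - 8*y - 8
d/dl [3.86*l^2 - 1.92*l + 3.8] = 7.72*l - 1.92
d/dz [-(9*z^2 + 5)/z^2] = 10/z^3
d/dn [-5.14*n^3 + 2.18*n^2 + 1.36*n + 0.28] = -15.42*n^2 + 4.36*n + 1.36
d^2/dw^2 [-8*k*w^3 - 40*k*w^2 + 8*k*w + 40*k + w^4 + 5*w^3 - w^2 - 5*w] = -48*k*w - 80*k + 12*w^2 + 30*w - 2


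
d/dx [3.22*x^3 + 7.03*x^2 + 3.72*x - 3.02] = 9.66*x^2 + 14.06*x + 3.72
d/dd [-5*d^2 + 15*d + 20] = 15 - 10*d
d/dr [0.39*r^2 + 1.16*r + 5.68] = 0.78*r + 1.16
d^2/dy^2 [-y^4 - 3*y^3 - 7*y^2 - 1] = -12*y^2 - 18*y - 14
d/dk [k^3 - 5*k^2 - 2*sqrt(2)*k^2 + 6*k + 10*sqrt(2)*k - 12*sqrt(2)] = 3*k^2 - 10*k - 4*sqrt(2)*k + 6 + 10*sqrt(2)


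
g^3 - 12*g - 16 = (g - 4)*(g + 2)^2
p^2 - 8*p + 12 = (p - 6)*(p - 2)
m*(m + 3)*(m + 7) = m^3 + 10*m^2 + 21*m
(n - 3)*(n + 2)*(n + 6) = n^3 + 5*n^2 - 12*n - 36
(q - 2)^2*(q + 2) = q^3 - 2*q^2 - 4*q + 8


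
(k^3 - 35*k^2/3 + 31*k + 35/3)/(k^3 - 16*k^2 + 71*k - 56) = (3*k^2 - 14*k - 5)/(3*(k^2 - 9*k + 8))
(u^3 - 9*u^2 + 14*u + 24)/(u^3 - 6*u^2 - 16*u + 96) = (u + 1)/(u + 4)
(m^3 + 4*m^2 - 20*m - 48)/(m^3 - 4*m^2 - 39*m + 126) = (m^2 - 2*m - 8)/(m^2 - 10*m + 21)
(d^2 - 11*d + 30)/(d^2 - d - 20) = (d - 6)/(d + 4)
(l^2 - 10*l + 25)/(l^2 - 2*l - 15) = (l - 5)/(l + 3)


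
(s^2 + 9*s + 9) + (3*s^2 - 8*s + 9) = 4*s^2 + s + 18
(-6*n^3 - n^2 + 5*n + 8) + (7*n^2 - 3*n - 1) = -6*n^3 + 6*n^2 + 2*n + 7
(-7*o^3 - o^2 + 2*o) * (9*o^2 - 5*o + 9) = -63*o^5 + 26*o^4 - 40*o^3 - 19*o^2 + 18*o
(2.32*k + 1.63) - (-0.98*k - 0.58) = 3.3*k + 2.21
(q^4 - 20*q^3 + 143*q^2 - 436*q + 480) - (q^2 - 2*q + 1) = q^4 - 20*q^3 + 142*q^2 - 434*q + 479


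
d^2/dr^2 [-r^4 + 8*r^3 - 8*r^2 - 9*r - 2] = -12*r^2 + 48*r - 16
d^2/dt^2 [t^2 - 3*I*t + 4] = 2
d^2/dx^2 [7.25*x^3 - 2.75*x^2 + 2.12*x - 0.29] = 43.5*x - 5.5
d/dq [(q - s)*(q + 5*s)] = 2*q + 4*s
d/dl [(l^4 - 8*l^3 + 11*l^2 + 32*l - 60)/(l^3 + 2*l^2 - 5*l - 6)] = (l^4 + 8*l^3 - 14*l^2 - 96*l - 123)/(l^4 + 8*l^3 + 22*l^2 + 24*l + 9)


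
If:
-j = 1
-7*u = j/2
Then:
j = -1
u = 1/14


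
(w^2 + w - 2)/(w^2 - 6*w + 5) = (w + 2)/(w - 5)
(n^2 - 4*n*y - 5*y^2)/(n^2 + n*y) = (n - 5*y)/n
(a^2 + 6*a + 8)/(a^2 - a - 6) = (a + 4)/(a - 3)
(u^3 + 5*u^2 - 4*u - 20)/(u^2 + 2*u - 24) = (u^3 + 5*u^2 - 4*u - 20)/(u^2 + 2*u - 24)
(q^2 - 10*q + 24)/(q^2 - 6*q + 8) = (q - 6)/(q - 2)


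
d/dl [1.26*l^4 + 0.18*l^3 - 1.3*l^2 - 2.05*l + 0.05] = 5.04*l^3 + 0.54*l^2 - 2.6*l - 2.05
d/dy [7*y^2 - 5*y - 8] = 14*y - 5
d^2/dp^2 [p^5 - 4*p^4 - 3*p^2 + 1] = 20*p^3 - 48*p^2 - 6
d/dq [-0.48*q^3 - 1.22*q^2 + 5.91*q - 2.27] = -1.44*q^2 - 2.44*q + 5.91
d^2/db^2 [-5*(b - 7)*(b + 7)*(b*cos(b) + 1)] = 5*b^3*cos(b) + 30*b^2*sin(b) - 275*b*cos(b) - 490*sin(b) - 10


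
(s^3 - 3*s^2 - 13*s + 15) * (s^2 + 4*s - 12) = s^5 + s^4 - 37*s^3 - s^2 + 216*s - 180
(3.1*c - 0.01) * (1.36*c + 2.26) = 4.216*c^2 + 6.9924*c - 0.0226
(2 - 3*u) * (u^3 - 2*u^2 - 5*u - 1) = -3*u^4 + 8*u^3 + 11*u^2 - 7*u - 2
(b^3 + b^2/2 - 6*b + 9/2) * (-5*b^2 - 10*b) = -5*b^5 - 25*b^4/2 + 25*b^3 + 75*b^2/2 - 45*b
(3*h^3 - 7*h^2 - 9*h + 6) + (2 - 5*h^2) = 3*h^3 - 12*h^2 - 9*h + 8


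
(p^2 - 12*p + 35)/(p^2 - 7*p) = (p - 5)/p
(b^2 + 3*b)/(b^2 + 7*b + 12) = b/(b + 4)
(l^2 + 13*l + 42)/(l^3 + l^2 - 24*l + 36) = (l + 7)/(l^2 - 5*l + 6)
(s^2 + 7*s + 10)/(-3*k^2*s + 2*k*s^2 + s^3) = (s^2 + 7*s + 10)/(s*(-3*k^2 + 2*k*s + s^2))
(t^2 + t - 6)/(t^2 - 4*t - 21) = (t - 2)/(t - 7)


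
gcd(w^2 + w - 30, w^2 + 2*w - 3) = 1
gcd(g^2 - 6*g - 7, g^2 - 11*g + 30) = 1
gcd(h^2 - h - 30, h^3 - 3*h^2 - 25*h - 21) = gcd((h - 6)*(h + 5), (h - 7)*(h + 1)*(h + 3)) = 1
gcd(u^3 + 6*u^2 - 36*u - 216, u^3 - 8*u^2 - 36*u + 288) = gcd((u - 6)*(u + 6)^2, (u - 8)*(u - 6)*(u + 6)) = u^2 - 36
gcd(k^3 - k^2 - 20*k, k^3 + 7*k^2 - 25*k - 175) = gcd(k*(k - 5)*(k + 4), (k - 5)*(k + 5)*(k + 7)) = k - 5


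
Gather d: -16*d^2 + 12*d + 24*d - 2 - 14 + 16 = -16*d^2 + 36*d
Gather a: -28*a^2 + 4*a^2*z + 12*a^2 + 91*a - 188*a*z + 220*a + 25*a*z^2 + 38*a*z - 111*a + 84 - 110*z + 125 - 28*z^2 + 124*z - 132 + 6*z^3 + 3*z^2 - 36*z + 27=a^2*(4*z - 16) + a*(25*z^2 - 150*z + 200) + 6*z^3 - 25*z^2 - 22*z + 104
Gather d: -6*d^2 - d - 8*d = -6*d^2 - 9*d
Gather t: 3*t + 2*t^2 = 2*t^2 + 3*t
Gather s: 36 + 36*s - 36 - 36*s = 0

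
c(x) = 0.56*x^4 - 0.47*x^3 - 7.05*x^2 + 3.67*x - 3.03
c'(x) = 2.24*x^3 - 1.41*x^2 - 14.1*x + 3.67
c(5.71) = 295.86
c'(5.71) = 294.21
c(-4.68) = 142.20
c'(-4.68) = -190.83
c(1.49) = -12.01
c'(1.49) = -13.06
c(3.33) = -17.48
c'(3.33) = 23.80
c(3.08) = -21.94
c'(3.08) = 12.31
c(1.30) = -9.61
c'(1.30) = -12.12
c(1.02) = -6.51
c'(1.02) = -9.80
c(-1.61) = -21.49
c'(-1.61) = 13.37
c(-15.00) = 28291.92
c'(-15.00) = -7662.08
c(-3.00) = -19.44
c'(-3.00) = -27.20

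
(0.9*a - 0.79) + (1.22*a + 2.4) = 2.12*a + 1.61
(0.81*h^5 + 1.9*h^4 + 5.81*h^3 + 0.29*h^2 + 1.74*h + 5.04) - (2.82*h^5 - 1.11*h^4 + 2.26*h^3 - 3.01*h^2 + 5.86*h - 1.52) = -2.01*h^5 + 3.01*h^4 + 3.55*h^3 + 3.3*h^2 - 4.12*h + 6.56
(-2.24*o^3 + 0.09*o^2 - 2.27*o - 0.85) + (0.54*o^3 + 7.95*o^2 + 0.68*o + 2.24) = -1.7*o^3 + 8.04*o^2 - 1.59*o + 1.39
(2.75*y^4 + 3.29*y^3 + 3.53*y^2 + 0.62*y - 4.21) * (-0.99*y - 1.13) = -2.7225*y^5 - 6.3646*y^4 - 7.2124*y^3 - 4.6027*y^2 + 3.4673*y + 4.7573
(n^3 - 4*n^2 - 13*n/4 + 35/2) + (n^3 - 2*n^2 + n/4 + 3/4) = 2*n^3 - 6*n^2 - 3*n + 73/4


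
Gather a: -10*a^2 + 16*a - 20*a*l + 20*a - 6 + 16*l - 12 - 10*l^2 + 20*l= -10*a^2 + a*(36 - 20*l) - 10*l^2 + 36*l - 18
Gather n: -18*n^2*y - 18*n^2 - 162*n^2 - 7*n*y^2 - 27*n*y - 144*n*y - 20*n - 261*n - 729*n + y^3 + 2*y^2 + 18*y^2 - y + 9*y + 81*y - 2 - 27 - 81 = n^2*(-18*y - 180) + n*(-7*y^2 - 171*y - 1010) + y^3 + 20*y^2 + 89*y - 110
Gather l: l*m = l*m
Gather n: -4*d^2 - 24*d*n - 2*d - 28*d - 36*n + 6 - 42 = -4*d^2 - 30*d + n*(-24*d - 36) - 36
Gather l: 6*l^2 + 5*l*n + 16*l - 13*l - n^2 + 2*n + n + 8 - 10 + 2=6*l^2 + l*(5*n + 3) - n^2 + 3*n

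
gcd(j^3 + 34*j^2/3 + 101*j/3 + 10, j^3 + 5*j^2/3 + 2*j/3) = 1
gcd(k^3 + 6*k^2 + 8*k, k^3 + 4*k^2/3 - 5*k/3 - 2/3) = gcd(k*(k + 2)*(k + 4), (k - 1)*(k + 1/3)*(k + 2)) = k + 2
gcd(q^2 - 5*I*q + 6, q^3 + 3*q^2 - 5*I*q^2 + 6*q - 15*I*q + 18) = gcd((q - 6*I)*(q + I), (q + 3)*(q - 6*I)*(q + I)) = q^2 - 5*I*q + 6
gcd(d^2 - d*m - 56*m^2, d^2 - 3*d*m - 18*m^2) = 1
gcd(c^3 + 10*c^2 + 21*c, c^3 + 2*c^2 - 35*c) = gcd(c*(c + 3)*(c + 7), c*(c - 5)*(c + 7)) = c^2 + 7*c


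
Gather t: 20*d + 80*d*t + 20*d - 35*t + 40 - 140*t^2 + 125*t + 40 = 40*d - 140*t^2 + t*(80*d + 90) + 80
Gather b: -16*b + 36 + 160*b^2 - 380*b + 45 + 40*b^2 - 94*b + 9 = 200*b^2 - 490*b + 90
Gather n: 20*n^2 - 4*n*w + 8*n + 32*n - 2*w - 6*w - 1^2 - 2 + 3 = 20*n^2 + n*(40 - 4*w) - 8*w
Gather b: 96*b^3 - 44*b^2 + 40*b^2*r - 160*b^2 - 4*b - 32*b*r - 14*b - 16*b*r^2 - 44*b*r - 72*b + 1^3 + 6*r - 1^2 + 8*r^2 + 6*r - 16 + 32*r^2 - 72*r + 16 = 96*b^3 + b^2*(40*r - 204) + b*(-16*r^2 - 76*r - 90) + 40*r^2 - 60*r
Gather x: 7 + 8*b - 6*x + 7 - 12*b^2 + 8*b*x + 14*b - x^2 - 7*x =-12*b^2 + 22*b - x^2 + x*(8*b - 13) + 14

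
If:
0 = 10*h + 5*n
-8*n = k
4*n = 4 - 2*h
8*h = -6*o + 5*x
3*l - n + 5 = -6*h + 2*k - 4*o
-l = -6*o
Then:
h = -2/3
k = -32/3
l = -63/11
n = 4/3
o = -21/22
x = -73/33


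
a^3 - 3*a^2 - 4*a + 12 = (a - 3)*(a - 2)*(a + 2)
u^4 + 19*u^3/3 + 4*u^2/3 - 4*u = u*(u - 2/3)*(u + 1)*(u + 6)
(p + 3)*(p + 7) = p^2 + 10*p + 21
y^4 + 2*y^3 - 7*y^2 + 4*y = y*(y - 1)^2*(y + 4)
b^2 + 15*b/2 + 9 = (b + 3/2)*(b + 6)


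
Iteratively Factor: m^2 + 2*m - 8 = (m + 4)*(m - 2)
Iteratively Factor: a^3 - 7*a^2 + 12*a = (a)*(a^2 - 7*a + 12) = a*(a - 3)*(a - 4)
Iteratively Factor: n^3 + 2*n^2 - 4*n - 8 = (n - 2)*(n^2 + 4*n + 4) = (n - 2)*(n + 2)*(n + 2)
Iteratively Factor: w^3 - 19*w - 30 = (w + 3)*(w^2 - 3*w - 10) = (w - 5)*(w + 3)*(w + 2)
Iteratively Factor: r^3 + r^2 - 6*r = (r)*(r^2 + r - 6) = r*(r - 2)*(r + 3)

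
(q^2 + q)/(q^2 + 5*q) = (q + 1)/(q + 5)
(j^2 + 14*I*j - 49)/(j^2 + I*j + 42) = (j + 7*I)/(j - 6*I)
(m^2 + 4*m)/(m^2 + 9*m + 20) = m/(m + 5)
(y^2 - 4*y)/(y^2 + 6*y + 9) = y*(y - 4)/(y^2 + 6*y + 9)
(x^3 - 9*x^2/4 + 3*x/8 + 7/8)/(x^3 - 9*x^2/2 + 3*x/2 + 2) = (x - 7/4)/(x - 4)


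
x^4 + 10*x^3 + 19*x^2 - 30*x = x*(x - 1)*(x + 5)*(x + 6)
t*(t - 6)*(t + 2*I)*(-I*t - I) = -I*t^4 + 2*t^3 + 5*I*t^3 - 10*t^2 + 6*I*t^2 - 12*t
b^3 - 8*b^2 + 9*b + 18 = (b - 6)*(b - 3)*(b + 1)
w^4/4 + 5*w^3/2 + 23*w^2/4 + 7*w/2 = w*(w/4 + 1/2)*(w + 1)*(w + 7)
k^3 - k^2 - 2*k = k*(k - 2)*(k + 1)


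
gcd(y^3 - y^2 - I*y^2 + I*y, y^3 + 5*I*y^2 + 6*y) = y^2 - I*y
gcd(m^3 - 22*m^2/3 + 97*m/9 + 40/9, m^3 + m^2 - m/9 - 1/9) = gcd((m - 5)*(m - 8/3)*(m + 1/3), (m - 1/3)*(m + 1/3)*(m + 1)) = m + 1/3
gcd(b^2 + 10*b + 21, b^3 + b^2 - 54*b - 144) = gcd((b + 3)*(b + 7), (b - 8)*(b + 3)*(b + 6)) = b + 3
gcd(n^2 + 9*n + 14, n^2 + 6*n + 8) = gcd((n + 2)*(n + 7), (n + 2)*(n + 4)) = n + 2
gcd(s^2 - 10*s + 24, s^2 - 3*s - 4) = s - 4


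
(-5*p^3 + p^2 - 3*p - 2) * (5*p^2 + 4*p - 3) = -25*p^5 - 15*p^4 + 4*p^3 - 25*p^2 + p + 6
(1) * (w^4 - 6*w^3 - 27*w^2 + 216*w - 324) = w^4 - 6*w^3 - 27*w^2 + 216*w - 324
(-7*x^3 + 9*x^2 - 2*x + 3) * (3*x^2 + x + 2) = -21*x^5 + 20*x^4 - 11*x^3 + 25*x^2 - x + 6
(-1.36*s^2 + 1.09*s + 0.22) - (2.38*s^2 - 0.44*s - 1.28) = -3.74*s^2 + 1.53*s + 1.5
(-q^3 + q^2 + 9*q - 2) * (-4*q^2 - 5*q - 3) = 4*q^5 + q^4 - 38*q^3 - 40*q^2 - 17*q + 6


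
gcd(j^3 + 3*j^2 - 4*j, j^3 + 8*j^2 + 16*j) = j^2 + 4*j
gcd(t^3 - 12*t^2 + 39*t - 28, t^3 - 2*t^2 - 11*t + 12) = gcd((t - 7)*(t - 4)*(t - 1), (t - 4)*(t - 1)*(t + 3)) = t^2 - 5*t + 4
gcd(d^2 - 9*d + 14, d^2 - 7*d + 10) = d - 2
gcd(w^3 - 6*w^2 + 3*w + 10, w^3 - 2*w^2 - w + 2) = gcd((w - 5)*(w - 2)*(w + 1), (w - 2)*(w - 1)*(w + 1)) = w^2 - w - 2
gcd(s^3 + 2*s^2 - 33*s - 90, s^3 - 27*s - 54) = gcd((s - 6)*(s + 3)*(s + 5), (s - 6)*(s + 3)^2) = s^2 - 3*s - 18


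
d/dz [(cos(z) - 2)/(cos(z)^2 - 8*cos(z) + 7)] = (cos(z)^2 - 4*cos(z) + 9)*sin(z)/(cos(z)^2 - 8*cos(z) + 7)^2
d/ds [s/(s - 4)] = -4/(s - 4)^2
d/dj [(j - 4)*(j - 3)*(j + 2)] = 3*j^2 - 10*j - 2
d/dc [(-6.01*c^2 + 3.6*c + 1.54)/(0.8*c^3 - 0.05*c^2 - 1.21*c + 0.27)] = (4.808*c^4 - 5.76*c^3 + 3.7561*c^2 - 3.0914*c + 2.8354)/(0.64*c^6 - 0.08*c^5 - 1.9335*c^4 + 0.553*c^3 + 1.4371*c^2 - 0.6534*c + 0.0729)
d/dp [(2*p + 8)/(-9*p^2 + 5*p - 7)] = 18*(p^2 + 8*p - 3)/(81*p^4 - 90*p^3 + 151*p^2 - 70*p + 49)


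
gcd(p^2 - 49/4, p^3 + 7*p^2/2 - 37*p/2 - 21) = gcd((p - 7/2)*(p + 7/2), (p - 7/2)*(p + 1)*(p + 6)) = p - 7/2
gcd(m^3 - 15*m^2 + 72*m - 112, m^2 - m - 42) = m - 7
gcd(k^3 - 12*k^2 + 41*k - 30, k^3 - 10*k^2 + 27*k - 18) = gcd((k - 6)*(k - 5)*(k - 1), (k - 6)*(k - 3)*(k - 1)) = k^2 - 7*k + 6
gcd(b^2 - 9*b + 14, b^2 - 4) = b - 2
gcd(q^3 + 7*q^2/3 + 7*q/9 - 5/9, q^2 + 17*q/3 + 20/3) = q + 5/3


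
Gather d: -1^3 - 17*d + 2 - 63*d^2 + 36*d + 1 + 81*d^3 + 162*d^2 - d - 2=81*d^3 + 99*d^2 + 18*d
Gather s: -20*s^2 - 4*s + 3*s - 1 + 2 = -20*s^2 - s + 1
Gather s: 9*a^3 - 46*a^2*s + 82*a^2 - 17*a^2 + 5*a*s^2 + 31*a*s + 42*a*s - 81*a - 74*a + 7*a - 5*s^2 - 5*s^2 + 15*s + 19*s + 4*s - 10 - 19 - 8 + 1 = 9*a^3 + 65*a^2 - 148*a + s^2*(5*a - 10) + s*(-46*a^2 + 73*a + 38) - 36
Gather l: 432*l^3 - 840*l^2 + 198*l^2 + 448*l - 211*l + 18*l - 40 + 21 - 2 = 432*l^3 - 642*l^2 + 255*l - 21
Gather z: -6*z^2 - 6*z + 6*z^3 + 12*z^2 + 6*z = 6*z^3 + 6*z^2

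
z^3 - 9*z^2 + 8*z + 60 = (z - 6)*(z - 5)*(z + 2)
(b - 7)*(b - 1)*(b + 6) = b^3 - 2*b^2 - 41*b + 42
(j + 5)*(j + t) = j^2 + j*t + 5*j + 5*t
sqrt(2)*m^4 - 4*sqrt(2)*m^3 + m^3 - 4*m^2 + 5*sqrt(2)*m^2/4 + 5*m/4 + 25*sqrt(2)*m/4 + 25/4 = (m - 5/2)^2*(m + sqrt(2)/2)*(sqrt(2)*m + sqrt(2))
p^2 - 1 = (p - 1)*(p + 1)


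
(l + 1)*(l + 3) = l^2 + 4*l + 3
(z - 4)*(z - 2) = z^2 - 6*z + 8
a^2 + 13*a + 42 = (a + 6)*(a + 7)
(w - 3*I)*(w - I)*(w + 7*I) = w^3 + 3*I*w^2 + 25*w - 21*I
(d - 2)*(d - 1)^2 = d^3 - 4*d^2 + 5*d - 2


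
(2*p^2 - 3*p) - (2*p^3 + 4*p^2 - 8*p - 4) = -2*p^3 - 2*p^2 + 5*p + 4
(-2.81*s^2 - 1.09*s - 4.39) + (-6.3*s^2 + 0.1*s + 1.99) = -9.11*s^2 - 0.99*s - 2.4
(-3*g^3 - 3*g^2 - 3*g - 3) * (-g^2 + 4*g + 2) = 3*g^5 - 9*g^4 - 15*g^3 - 15*g^2 - 18*g - 6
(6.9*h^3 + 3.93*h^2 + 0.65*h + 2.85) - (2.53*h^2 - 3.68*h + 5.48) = 6.9*h^3 + 1.4*h^2 + 4.33*h - 2.63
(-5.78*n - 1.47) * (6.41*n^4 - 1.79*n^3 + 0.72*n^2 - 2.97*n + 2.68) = -37.0498*n^5 + 0.923500000000001*n^4 - 1.5303*n^3 + 16.1082*n^2 - 11.1245*n - 3.9396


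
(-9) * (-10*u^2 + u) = 90*u^2 - 9*u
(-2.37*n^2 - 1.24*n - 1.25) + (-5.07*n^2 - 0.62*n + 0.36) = -7.44*n^2 - 1.86*n - 0.89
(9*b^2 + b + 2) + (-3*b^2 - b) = 6*b^2 + 2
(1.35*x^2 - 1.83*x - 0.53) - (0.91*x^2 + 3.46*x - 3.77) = 0.44*x^2 - 5.29*x + 3.24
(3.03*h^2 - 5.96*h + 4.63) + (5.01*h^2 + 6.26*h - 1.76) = 8.04*h^2 + 0.3*h + 2.87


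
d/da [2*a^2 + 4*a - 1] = 4*a + 4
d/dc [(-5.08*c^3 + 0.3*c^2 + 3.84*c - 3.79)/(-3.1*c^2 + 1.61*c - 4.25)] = (15.748*c^4 - 16.3576*c^3 + 77.157*c^2 - 26.048*c - 10.2181)/(9.61*c^4 - 9.982*c^3 + 28.9421*c^2 - 13.685*c + 18.0625)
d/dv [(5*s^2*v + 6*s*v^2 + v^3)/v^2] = -5*s^2/v^2 + 1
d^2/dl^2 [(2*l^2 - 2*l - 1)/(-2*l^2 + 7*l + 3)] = 2*(-20*l^3 - 24*l^2 - 6*l - 5)/(8*l^6 - 84*l^5 + 258*l^4 - 91*l^3 - 387*l^2 - 189*l - 27)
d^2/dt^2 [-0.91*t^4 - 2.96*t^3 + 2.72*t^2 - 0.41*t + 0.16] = -10.92*t^2 - 17.76*t + 5.44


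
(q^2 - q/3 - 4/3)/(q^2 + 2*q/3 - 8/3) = (q + 1)/(q + 2)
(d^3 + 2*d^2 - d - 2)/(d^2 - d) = d + 3 + 2/d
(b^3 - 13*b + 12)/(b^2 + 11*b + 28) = (b^2 - 4*b + 3)/(b + 7)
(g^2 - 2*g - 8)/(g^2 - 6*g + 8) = (g + 2)/(g - 2)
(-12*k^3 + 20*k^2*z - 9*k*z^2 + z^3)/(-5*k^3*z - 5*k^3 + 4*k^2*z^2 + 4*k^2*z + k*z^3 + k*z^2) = (12*k^2 - 8*k*z + z^2)/(k*(5*k*z + 5*k + z^2 + z))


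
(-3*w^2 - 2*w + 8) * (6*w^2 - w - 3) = -18*w^4 - 9*w^3 + 59*w^2 - 2*w - 24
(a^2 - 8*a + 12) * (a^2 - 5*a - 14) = a^4 - 13*a^3 + 38*a^2 + 52*a - 168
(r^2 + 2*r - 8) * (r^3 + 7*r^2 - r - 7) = r^5 + 9*r^4 + 5*r^3 - 65*r^2 - 6*r + 56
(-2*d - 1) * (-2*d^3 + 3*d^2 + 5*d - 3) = 4*d^4 - 4*d^3 - 13*d^2 + d + 3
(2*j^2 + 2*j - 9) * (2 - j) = -2*j^3 + 2*j^2 + 13*j - 18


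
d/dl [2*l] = 2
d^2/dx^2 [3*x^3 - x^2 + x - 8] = 18*x - 2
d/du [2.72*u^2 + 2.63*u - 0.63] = 5.44*u + 2.63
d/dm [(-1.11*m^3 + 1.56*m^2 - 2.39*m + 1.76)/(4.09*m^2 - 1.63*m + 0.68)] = (-4.5399*m^4 + 3.6186*m^3 + 4.9679*m^2 - 12.2752*m + 1.2436)/(16.7281*m^4 - 13.3334*m^3 + 8.2193*m^2 - 2.2168*m + 0.4624)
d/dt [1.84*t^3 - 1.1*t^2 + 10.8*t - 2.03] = 5.52*t^2 - 2.2*t + 10.8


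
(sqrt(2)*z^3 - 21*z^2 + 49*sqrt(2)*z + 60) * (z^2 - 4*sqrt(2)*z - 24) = sqrt(2)*z^5 - 29*z^4 + 109*sqrt(2)*z^3 + 172*z^2 - 1416*sqrt(2)*z - 1440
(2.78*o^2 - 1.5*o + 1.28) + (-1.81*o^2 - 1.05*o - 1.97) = 0.97*o^2 - 2.55*o - 0.69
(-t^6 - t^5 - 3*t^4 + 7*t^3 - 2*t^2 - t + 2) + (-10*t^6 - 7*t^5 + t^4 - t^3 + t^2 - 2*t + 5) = -11*t^6 - 8*t^5 - 2*t^4 + 6*t^3 - t^2 - 3*t + 7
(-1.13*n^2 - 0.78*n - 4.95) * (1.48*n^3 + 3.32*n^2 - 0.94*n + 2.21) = -1.6724*n^5 - 4.906*n^4 - 8.8534*n^3 - 18.1981*n^2 + 2.9292*n - 10.9395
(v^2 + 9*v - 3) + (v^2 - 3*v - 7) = 2*v^2 + 6*v - 10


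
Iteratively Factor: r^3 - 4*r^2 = (r)*(r^2 - 4*r) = r*(r - 4)*(r)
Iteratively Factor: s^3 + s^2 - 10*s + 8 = (s - 1)*(s^2 + 2*s - 8) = (s - 2)*(s - 1)*(s + 4)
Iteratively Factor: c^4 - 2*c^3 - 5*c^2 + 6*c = (c - 1)*(c^3 - c^2 - 6*c) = (c - 3)*(c - 1)*(c^2 + 2*c) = c*(c - 3)*(c - 1)*(c + 2)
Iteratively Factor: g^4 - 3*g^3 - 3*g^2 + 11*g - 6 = (g + 2)*(g^3 - 5*g^2 + 7*g - 3) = (g - 1)*(g + 2)*(g^2 - 4*g + 3) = (g - 3)*(g - 1)*(g + 2)*(g - 1)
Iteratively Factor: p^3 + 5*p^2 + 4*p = (p)*(p^2 + 5*p + 4) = p*(p + 4)*(p + 1)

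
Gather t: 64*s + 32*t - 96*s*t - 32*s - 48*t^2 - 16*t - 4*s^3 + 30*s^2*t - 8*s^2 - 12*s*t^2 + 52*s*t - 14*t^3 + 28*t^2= -4*s^3 - 8*s^2 + 32*s - 14*t^3 + t^2*(-12*s - 20) + t*(30*s^2 - 44*s + 16)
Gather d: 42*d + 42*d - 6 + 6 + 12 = 84*d + 12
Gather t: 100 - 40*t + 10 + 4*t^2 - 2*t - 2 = 4*t^2 - 42*t + 108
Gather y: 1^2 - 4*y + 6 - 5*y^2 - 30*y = -5*y^2 - 34*y + 7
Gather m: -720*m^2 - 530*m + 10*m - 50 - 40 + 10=-720*m^2 - 520*m - 80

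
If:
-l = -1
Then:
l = 1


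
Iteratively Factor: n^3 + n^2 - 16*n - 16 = (n + 4)*(n^2 - 3*n - 4) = (n - 4)*(n + 4)*(n + 1)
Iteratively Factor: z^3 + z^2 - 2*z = (z + 2)*(z^2 - z) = (z - 1)*(z + 2)*(z)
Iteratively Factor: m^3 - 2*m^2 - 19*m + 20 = (m - 5)*(m^2 + 3*m - 4) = (m - 5)*(m + 4)*(m - 1)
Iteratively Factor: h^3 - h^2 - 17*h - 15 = (h + 3)*(h^2 - 4*h - 5) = (h + 1)*(h + 3)*(h - 5)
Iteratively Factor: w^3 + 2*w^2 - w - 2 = (w + 2)*(w^2 - 1) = (w + 1)*(w + 2)*(w - 1)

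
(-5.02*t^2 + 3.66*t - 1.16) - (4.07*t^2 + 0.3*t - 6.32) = -9.09*t^2 + 3.36*t + 5.16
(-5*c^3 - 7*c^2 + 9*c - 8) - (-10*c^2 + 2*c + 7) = -5*c^3 + 3*c^2 + 7*c - 15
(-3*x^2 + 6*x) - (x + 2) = -3*x^2 + 5*x - 2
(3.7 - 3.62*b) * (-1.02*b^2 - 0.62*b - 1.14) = 3.6924*b^3 - 1.5296*b^2 + 1.8328*b - 4.218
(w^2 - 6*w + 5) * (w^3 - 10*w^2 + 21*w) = w^5 - 16*w^4 + 86*w^3 - 176*w^2 + 105*w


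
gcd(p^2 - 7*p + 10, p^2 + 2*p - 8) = p - 2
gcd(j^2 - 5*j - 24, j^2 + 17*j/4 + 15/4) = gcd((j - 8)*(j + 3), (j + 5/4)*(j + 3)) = j + 3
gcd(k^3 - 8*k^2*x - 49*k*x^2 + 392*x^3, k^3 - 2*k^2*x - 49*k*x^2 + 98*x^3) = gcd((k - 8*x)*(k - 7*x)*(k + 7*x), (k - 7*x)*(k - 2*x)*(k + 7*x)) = -k^2 + 49*x^2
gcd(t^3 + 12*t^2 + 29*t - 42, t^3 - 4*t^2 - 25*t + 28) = t - 1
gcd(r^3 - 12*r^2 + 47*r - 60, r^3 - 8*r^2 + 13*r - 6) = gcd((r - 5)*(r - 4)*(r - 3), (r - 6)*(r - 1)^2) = 1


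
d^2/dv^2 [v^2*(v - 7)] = 6*v - 14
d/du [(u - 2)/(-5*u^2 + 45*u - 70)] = 1/(5*(u^2 - 14*u + 49))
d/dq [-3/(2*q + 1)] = 6/(2*q + 1)^2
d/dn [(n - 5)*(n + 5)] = 2*n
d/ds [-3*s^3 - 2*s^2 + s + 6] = -9*s^2 - 4*s + 1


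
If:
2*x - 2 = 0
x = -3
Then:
No Solution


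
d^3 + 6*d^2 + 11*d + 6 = (d + 1)*(d + 2)*(d + 3)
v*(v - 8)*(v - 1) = v^3 - 9*v^2 + 8*v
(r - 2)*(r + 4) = r^2 + 2*r - 8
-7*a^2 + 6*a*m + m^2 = (-a + m)*(7*a + m)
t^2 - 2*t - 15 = (t - 5)*(t + 3)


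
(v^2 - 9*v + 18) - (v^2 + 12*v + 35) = -21*v - 17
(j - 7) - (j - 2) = -5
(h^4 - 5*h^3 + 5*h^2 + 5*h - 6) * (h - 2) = h^5 - 7*h^4 + 15*h^3 - 5*h^2 - 16*h + 12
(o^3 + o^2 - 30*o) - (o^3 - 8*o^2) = 9*o^2 - 30*o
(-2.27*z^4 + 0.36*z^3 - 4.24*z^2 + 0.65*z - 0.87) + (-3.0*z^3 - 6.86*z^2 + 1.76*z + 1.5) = -2.27*z^4 - 2.64*z^3 - 11.1*z^2 + 2.41*z + 0.63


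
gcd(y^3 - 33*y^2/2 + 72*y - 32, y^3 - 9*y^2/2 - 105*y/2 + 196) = y - 8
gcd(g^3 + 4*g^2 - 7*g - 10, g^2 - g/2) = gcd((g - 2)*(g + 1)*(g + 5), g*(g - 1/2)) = 1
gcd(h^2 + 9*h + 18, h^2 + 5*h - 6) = h + 6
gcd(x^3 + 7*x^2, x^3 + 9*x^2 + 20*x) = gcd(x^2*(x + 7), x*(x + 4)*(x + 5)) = x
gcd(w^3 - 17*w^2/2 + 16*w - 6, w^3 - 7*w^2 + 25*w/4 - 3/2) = w^2 - 13*w/2 + 3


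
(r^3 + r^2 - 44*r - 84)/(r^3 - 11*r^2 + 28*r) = (r^2 + 8*r + 12)/(r*(r - 4))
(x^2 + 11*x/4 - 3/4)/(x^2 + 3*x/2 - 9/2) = (4*x - 1)/(2*(2*x - 3))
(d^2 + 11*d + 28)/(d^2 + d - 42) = (d + 4)/(d - 6)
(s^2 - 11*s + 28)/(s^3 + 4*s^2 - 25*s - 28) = (s - 7)/(s^2 + 8*s + 7)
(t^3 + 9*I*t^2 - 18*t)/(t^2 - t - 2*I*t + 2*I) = t*(t^2 + 9*I*t - 18)/(t^2 - t - 2*I*t + 2*I)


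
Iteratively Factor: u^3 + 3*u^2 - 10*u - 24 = (u + 4)*(u^2 - u - 6) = (u - 3)*(u + 4)*(u + 2)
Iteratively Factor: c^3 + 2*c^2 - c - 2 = (c + 2)*(c^2 - 1) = (c - 1)*(c + 2)*(c + 1)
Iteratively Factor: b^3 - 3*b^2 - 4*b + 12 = (b + 2)*(b^2 - 5*b + 6) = (b - 3)*(b + 2)*(b - 2)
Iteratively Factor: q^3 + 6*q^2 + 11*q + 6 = (q + 3)*(q^2 + 3*q + 2) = (q + 1)*(q + 3)*(q + 2)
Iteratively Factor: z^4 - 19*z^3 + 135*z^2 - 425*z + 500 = (z - 5)*(z^3 - 14*z^2 + 65*z - 100) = (z - 5)*(z - 4)*(z^2 - 10*z + 25) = (z - 5)^2*(z - 4)*(z - 5)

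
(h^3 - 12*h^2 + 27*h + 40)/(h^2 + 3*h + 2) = (h^2 - 13*h + 40)/(h + 2)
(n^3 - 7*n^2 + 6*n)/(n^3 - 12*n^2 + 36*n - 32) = n*(n^2 - 7*n + 6)/(n^3 - 12*n^2 + 36*n - 32)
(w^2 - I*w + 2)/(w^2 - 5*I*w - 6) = (w + I)/(w - 3*I)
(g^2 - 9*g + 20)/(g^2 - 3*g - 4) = (g - 5)/(g + 1)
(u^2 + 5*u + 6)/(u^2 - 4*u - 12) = (u + 3)/(u - 6)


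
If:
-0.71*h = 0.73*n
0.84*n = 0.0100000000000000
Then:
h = -0.01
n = 0.01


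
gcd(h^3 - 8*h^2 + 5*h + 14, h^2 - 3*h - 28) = h - 7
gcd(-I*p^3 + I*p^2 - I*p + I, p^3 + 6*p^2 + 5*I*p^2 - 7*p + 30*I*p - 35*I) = p - 1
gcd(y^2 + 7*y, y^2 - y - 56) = y + 7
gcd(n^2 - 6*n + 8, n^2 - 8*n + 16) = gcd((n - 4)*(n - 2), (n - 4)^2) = n - 4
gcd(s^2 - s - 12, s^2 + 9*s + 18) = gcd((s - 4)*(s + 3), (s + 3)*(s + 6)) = s + 3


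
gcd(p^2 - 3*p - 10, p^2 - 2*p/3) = 1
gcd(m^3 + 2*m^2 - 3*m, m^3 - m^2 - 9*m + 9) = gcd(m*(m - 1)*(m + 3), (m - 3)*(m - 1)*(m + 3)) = m^2 + 2*m - 3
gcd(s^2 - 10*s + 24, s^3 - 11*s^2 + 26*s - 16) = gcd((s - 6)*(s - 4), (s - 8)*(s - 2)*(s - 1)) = 1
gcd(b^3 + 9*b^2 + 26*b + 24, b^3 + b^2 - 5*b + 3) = b + 3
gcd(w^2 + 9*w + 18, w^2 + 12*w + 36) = w + 6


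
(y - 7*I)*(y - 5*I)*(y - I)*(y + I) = y^4 - 12*I*y^3 - 34*y^2 - 12*I*y - 35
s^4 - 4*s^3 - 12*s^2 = s^2*(s - 6)*(s + 2)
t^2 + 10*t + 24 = (t + 4)*(t + 6)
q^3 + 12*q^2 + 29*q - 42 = (q - 1)*(q + 6)*(q + 7)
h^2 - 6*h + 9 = (h - 3)^2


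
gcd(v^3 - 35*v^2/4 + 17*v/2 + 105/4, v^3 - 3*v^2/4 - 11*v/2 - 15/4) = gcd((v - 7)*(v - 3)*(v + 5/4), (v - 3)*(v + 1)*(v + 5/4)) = v^2 - 7*v/4 - 15/4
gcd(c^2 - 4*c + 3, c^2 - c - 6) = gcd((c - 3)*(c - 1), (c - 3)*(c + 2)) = c - 3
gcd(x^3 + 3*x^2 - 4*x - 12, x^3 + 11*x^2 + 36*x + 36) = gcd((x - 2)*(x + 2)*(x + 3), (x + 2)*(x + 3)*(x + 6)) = x^2 + 5*x + 6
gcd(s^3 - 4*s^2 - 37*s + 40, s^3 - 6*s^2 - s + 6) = s - 1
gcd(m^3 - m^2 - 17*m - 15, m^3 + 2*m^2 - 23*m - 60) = m^2 - 2*m - 15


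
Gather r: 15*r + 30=15*r + 30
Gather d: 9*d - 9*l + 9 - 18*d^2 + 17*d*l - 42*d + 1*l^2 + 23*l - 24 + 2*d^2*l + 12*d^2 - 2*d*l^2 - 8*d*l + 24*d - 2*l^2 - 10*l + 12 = d^2*(2*l - 6) + d*(-2*l^2 + 9*l - 9) - l^2 + 4*l - 3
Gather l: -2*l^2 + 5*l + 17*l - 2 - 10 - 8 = -2*l^2 + 22*l - 20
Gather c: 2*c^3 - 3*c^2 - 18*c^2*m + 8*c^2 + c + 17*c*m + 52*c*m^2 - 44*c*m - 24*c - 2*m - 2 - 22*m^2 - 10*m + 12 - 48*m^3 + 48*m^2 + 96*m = 2*c^3 + c^2*(5 - 18*m) + c*(52*m^2 - 27*m - 23) - 48*m^3 + 26*m^2 + 84*m + 10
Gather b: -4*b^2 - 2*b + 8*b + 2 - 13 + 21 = -4*b^2 + 6*b + 10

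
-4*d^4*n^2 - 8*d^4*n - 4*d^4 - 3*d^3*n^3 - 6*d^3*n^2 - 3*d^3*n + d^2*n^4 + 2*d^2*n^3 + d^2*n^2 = (-4*d + n)*(d + n)*(d*n + d)^2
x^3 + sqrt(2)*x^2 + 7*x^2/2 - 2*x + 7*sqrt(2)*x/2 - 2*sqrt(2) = (x - 1/2)*(x + 4)*(x + sqrt(2))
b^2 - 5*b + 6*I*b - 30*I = (b - 5)*(b + 6*I)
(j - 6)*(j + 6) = j^2 - 36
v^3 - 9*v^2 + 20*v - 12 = (v - 6)*(v - 2)*(v - 1)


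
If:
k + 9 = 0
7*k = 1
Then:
No Solution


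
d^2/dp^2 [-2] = 0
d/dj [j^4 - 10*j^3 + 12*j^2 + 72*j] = 4*j^3 - 30*j^2 + 24*j + 72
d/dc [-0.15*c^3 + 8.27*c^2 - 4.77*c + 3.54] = -0.45*c^2 + 16.54*c - 4.77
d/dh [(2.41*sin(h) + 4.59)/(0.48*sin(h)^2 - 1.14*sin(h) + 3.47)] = (-1.1568*sin(h)^2 - 4.4064*sin(h) + 13.5953)*cos(h)/(0.2304*sin(h)^4 - 1.0944*sin(h)^3 + 4.6308*sin(h)^2 - 7.9116*sin(h) + 12.0409)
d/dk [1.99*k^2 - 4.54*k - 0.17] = 3.98*k - 4.54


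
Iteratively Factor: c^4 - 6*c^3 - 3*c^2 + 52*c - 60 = (c - 5)*(c^3 - c^2 - 8*c + 12) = (c - 5)*(c - 2)*(c^2 + c - 6) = (c - 5)*(c - 2)^2*(c + 3)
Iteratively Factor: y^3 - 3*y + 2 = (y - 1)*(y^2 + y - 2) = (y - 1)^2*(y + 2)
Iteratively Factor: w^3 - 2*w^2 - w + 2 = (w - 2)*(w^2 - 1) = (w - 2)*(w + 1)*(w - 1)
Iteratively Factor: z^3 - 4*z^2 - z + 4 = (z - 1)*(z^2 - 3*z - 4) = (z - 1)*(z + 1)*(z - 4)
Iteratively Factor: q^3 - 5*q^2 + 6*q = (q - 3)*(q^2 - 2*q) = (q - 3)*(q - 2)*(q)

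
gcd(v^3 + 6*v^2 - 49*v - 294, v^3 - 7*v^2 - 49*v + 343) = v^2 - 49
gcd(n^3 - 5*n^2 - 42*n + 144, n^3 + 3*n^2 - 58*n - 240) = n^2 - 2*n - 48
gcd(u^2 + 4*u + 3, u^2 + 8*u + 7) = u + 1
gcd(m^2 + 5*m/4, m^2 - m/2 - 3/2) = 1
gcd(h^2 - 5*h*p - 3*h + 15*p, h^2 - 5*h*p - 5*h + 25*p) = -h + 5*p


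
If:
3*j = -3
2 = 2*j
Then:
No Solution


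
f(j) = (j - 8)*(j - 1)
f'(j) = 2*j - 9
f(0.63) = 2.73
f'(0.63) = -7.74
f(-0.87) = 16.59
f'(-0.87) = -10.74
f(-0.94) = 17.34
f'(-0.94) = -10.88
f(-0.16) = 9.47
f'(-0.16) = -9.32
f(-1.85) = 28.07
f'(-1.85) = -12.70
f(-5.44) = 86.55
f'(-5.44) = -19.88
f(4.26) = -12.19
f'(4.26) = -0.48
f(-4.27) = 64.66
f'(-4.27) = -17.54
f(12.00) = 44.00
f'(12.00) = 15.00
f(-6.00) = 98.00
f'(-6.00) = -21.00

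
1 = 1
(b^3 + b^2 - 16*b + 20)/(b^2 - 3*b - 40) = (b^2 - 4*b + 4)/(b - 8)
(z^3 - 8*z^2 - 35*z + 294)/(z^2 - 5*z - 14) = (z^2 - z - 42)/(z + 2)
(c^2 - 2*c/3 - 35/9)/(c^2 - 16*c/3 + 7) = (c + 5/3)/(c - 3)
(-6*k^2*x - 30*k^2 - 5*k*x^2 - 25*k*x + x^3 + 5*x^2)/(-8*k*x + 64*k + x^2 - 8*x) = (6*k^2*x + 30*k^2 + 5*k*x^2 + 25*k*x - x^3 - 5*x^2)/(8*k*x - 64*k - x^2 + 8*x)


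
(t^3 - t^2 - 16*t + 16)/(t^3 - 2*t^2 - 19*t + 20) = (t - 4)/(t - 5)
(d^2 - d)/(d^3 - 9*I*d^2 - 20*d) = (1 - d)/(-d^2 + 9*I*d + 20)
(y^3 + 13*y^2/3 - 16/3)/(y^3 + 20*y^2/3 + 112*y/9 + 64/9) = 3*(y - 1)/(3*y + 4)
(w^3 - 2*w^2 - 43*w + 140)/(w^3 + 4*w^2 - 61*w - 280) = (w^2 - 9*w + 20)/(w^2 - 3*w - 40)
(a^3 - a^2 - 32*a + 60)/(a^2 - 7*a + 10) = a + 6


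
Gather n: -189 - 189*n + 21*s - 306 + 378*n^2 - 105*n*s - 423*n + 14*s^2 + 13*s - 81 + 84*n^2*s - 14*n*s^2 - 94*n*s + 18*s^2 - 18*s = n^2*(84*s + 378) + n*(-14*s^2 - 199*s - 612) + 32*s^2 + 16*s - 576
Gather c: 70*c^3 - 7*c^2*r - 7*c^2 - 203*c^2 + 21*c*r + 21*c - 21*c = 70*c^3 + c^2*(-7*r - 210) + 21*c*r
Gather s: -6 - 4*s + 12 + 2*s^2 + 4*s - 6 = 2*s^2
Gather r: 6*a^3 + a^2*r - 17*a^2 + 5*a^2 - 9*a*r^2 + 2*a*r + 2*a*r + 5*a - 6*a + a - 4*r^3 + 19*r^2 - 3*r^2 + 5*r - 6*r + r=6*a^3 - 12*a^2 - 4*r^3 + r^2*(16 - 9*a) + r*(a^2 + 4*a)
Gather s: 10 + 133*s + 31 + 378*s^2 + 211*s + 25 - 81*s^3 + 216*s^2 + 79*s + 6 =-81*s^3 + 594*s^2 + 423*s + 72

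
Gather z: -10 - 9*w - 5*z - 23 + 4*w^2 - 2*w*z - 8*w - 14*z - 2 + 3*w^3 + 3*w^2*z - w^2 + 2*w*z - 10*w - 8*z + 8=3*w^3 + 3*w^2 - 27*w + z*(3*w^2 - 27) - 27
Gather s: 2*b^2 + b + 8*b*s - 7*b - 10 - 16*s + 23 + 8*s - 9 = 2*b^2 - 6*b + s*(8*b - 8) + 4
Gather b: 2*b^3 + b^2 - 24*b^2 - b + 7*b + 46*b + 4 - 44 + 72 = 2*b^3 - 23*b^2 + 52*b + 32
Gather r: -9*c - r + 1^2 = -9*c - r + 1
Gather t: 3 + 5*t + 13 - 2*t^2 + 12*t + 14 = -2*t^2 + 17*t + 30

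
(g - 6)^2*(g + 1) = g^3 - 11*g^2 + 24*g + 36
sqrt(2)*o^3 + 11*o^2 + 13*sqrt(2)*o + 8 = (o + sqrt(2))*(o + 4*sqrt(2))*(sqrt(2)*o + 1)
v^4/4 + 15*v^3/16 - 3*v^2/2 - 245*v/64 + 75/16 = (v/4 + 1)*(v - 3/2)*(v - 5/4)*(v + 5/2)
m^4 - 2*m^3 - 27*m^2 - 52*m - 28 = (m - 7)*(m + 1)*(m + 2)^2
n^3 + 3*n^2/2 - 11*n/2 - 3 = (n - 2)*(n + 1/2)*(n + 3)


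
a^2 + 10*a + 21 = (a + 3)*(a + 7)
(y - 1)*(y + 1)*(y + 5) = y^3 + 5*y^2 - y - 5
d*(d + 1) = d^2 + d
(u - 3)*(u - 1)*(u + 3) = u^3 - u^2 - 9*u + 9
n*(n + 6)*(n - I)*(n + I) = n^4 + 6*n^3 + n^2 + 6*n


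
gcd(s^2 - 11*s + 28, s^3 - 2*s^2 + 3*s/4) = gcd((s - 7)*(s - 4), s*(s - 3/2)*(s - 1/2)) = 1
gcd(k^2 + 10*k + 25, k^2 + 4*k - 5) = k + 5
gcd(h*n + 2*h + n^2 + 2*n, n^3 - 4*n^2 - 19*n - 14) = n + 2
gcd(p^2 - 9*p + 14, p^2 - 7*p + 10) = p - 2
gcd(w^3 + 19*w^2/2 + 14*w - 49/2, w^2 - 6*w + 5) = w - 1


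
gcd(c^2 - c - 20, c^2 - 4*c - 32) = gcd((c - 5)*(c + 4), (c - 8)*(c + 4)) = c + 4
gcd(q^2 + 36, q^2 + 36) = q^2 + 36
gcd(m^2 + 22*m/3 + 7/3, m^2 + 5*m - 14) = m + 7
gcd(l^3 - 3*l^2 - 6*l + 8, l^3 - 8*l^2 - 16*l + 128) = l - 4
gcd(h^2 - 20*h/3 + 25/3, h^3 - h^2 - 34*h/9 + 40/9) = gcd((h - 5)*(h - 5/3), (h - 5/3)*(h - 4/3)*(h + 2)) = h - 5/3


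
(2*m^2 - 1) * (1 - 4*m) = -8*m^3 + 2*m^2 + 4*m - 1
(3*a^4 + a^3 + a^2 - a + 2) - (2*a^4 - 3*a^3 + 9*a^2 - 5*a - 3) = a^4 + 4*a^3 - 8*a^2 + 4*a + 5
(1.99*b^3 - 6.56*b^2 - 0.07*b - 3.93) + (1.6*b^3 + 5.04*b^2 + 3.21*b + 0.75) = 3.59*b^3 - 1.52*b^2 + 3.14*b - 3.18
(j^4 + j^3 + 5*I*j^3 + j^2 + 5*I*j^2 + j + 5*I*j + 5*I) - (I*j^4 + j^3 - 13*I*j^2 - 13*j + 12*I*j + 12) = j^4 - I*j^4 + 5*I*j^3 + j^2 + 18*I*j^2 + 14*j - 7*I*j - 12 + 5*I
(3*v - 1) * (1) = 3*v - 1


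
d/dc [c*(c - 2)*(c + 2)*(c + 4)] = 4*c^3 + 12*c^2 - 8*c - 16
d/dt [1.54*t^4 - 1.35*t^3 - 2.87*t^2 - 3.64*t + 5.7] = 6.16*t^3 - 4.05*t^2 - 5.74*t - 3.64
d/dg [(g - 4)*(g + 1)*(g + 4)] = 3*g^2 + 2*g - 16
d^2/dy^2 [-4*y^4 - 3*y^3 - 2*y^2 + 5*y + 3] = -48*y^2 - 18*y - 4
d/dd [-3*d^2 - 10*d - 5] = -6*d - 10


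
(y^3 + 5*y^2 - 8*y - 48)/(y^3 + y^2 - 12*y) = (y + 4)/y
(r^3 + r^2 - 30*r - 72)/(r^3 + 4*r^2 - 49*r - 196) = (r^2 - 3*r - 18)/(r^2 - 49)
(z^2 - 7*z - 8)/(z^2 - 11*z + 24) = (z + 1)/(z - 3)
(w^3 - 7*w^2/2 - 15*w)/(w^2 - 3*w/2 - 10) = w*(w - 6)/(w - 4)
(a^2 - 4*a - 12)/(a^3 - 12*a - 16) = (a - 6)/(a^2 - 2*a - 8)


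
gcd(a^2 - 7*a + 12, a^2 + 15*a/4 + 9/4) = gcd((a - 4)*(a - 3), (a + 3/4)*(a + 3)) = 1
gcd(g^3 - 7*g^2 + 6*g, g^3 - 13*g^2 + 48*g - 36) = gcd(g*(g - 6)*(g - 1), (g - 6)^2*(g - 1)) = g^2 - 7*g + 6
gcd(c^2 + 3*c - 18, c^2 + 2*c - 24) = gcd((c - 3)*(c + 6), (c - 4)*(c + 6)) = c + 6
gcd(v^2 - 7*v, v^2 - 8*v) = v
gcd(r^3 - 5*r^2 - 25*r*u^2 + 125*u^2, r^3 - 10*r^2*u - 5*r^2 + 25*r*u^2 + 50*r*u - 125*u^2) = r^2 - 5*r*u - 5*r + 25*u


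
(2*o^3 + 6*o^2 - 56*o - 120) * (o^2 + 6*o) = 2*o^5 + 18*o^4 - 20*o^3 - 456*o^2 - 720*o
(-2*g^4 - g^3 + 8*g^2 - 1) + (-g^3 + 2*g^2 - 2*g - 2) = -2*g^4 - 2*g^3 + 10*g^2 - 2*g - 3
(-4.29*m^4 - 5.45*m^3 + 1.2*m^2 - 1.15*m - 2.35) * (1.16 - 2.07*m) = 8.8803*m^5 + 6.3051*m^4 - 8.806*m^3 + 3.7725*m^2 + 3.5305*m - 2.726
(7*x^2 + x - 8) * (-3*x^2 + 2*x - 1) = -21*x^4 + 11*x^3 + 19*x^2 - 17*x + 8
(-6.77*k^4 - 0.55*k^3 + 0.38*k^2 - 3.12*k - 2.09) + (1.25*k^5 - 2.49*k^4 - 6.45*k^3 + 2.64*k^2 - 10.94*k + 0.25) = 1.25*k^5 - 9.26*k^4 - 7.0*k^3 + 3.02*k^2 - 14.06*k - 1.84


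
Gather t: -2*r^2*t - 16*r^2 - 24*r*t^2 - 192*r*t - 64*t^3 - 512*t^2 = -16*r^2 - 64*t^3 + t^2*(-24*r - 512) + t*(-2*r^2 - 192*r)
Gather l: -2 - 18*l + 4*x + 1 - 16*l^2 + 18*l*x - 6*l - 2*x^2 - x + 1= -16*l^2 + l*(18*x - 24) - 2*x^2 + 3*x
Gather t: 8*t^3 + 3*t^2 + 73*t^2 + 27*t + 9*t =8*t^3 + 76*t^2 + 36*t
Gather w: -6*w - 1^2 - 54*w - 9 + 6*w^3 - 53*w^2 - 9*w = 6*w^3 - 53*w^2 - 69*w - 10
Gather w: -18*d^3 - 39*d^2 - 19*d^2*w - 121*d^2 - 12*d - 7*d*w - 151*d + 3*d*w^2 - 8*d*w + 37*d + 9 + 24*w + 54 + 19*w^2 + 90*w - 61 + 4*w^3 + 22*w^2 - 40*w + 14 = -18*d^3 - 160*d^2 - 126*d + 4*w^3 + w^2*(3*d + 41) + w*(-19*d^2 - 15*d + 74) + 16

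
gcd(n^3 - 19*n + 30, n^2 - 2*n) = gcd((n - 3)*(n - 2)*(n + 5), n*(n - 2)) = n - 2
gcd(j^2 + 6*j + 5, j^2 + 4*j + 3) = j + 1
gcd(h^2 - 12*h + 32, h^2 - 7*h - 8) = h - 8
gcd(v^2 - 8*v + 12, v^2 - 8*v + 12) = v^2 - 8*v + 12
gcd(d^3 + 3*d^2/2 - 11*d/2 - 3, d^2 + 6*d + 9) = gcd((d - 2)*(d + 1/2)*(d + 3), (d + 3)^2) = d + 3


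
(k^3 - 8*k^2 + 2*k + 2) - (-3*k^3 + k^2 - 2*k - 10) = 4*k^3 - 9*k^2 + 4*k + 12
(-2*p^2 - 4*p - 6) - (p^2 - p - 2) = -3*p^2 - 3*p - 4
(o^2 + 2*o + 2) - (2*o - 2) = o^2 + 4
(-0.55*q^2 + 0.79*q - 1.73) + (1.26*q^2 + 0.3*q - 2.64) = 0.71*q^2 + 1.09*q - 4.37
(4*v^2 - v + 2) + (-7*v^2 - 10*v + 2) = -3*v^2 - 11*v + 4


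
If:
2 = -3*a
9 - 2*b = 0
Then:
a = -2/3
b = 9/2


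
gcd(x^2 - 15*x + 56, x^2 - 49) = x - 7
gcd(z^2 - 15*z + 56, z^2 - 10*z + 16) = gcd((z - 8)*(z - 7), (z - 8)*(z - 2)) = z - 8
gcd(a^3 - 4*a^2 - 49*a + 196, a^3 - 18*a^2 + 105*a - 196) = a^2 - 11*a + 28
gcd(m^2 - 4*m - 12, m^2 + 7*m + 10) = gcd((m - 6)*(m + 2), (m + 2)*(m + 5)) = m + 2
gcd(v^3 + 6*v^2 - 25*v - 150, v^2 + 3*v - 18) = v + 6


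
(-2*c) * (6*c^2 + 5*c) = -12*c^3 - 10*c^2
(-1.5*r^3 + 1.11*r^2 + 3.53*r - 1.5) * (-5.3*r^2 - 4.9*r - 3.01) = 7.95*r^5 + 1.467*r^4 - 19.633*r^3 - 12.6881*r^2 - 3.2753*r + 4.515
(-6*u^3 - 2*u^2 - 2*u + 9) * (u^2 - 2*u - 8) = -6*u^5 + 10*u^4 + 50*u^3 + 29*u^2 - 2*u - 72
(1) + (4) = 5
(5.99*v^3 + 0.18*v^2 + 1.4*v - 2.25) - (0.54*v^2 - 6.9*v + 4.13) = 5.99*v^3 - 0.36*v^2 + 8.3*v - 6.38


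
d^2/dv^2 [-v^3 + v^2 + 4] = 2 - 6*v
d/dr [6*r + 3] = 6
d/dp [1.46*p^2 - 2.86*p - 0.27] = 2.92*p - 2.86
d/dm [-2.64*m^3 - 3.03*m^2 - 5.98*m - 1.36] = -7.92*m^2 - 6.06*m - 5.98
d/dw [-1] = 0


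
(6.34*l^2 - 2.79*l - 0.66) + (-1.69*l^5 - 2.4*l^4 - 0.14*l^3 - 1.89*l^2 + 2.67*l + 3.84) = -1.69*l^5 - 2.4*l^4 - 0.14*l^3 + 4.45*l^2 - 0.12*l + 3.18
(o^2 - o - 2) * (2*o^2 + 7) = 2*o^4 - 2*o^3 + 3*o^2 - 7*o - 14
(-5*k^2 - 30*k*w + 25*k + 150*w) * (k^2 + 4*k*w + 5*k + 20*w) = -5*k^4 - 50*k^3*w - 120*k^2*w^2 + 125*k^2 + 1250*k*w + 3000*w^2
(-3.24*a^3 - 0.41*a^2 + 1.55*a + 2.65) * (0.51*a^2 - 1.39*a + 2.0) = -1.6524*a^5 + 4.2945*a^4 - 5.1196*a^3 - 1.623*a^2 - 0.583499999999999*a + 5.3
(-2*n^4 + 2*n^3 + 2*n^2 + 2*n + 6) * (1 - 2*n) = 4*n^5 - 6*n^4 - 2*n^3 - 2*n^2 - 10*n + 6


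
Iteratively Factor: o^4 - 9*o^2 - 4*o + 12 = (o - 3)*(o^3 + 3*o^2 - 4) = (o - 3)*(o - 1)*(o^2 + 4*o + 4) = (o - 3)*(o - 1)*(o + 2)*(o + 2)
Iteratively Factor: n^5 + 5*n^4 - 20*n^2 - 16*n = (n)*(n^4 + 5*n^3 - 20*n - 16) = n*(n + 1)*(n^3 + 4*n^2 - 4*n - 16) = n*(n + 1)*(n + 4)*(n^2 - 4) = n*(n + 1)*(n + 2)*(n + 4)*(n - 2)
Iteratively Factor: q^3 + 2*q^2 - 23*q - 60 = (q + 4)*(q^2 - 2*q - 15) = (q + 3)*(q + 4)*(q - 5)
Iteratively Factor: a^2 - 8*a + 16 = (a - 4)*(a - 4)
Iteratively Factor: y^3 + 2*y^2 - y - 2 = (y + 1)*(y^2 + y - 2) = (y - 1)*(y + 1)*(y + 2)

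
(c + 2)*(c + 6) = c^2 + 8*c + 12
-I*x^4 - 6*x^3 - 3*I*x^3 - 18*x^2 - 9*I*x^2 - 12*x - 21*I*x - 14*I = (x + 1)*(x + 2)*(x - 7*I)*(-I*x + 1)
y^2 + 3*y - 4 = (y - 1)*(y + 4)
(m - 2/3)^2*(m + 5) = m^3 + 11*m^2/3 - 56*m/9 + 20/9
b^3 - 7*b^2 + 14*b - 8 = (b - 4)*(b - 2)*(b - 1)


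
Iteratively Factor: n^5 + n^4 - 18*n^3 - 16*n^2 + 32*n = (n - 1)*(n^4 + 2*n^3 - 16*n^2 - 32*n) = (n - 4)*(n - 1)*(n^3 + 6*n^2 + 8*n) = (n - 4)*(n - 1)*(n + 4)*(n^2 + 2*n) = n*(n - 4)*(n - 1)*(n + 4)*(n + 2)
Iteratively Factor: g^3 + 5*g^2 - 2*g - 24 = (g - 2)*(g^2 + 7*g + 12) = (g - 2)*(g + 3)*(g + 4)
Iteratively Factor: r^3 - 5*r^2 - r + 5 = (r + 1)*(r^2 - 6*r + 5) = (r - 5)*(r + 1)*(r - 1)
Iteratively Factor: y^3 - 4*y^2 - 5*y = (y + 1)*(y^2 - 5*y) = (y - 5)*(y + 1)*(y)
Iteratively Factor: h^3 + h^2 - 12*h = (h)*(h^2 + h - 12) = h*(h - 3)*(h + 4)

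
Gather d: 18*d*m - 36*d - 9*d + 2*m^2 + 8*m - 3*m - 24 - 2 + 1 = d*(18*m - 45) + 2*m^2 + 5*m - 25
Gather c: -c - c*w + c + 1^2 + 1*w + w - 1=-c*w + 2*w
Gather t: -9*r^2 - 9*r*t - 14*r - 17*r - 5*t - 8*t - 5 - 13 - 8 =-9*r^2 - 31*r + t*(-9*r - 13) - 26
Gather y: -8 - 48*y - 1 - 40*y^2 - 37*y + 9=-40*y^2 - 85*y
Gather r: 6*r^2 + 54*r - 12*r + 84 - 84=6*r^2 + 42*r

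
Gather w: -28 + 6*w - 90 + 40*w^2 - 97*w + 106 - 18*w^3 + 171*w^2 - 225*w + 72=-18*w^3 + 211*w^2 - 316*w + 60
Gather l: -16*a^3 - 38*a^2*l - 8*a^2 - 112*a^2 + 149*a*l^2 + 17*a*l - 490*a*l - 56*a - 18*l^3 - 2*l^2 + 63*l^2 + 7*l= -16*a^3 - 120*a^2 - 56*a - 18*l^3 + l^2*(149*a + 61) + l*(-38*a^2 - 473*a + 7)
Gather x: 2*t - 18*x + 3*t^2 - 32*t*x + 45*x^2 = 3*t^2 + 2*t + 45*x^2 + x*(-32*t - 18)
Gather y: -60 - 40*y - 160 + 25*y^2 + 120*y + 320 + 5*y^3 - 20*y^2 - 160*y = 5*y^3 + 5*y^2 - 80*y + 100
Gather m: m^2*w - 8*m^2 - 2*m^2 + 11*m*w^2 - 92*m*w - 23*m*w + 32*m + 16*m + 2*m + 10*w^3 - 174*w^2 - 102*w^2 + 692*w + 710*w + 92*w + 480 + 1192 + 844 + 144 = m^2*(w - 10) + m*(11*w^2 - 115*w + 50) + 10*w^3 - 276*w^2 + 1494*w + 2660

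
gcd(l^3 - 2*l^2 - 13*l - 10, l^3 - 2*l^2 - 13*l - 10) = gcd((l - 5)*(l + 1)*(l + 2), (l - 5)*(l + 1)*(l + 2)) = l^3 - 2*l^2 - 13*l - 10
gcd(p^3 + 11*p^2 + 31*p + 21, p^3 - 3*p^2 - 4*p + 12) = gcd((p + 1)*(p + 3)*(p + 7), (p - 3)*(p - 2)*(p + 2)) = 1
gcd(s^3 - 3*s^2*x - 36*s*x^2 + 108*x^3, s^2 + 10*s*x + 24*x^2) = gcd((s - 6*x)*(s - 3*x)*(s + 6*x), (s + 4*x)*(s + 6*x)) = s + 6*x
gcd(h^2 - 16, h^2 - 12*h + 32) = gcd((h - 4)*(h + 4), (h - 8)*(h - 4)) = h - 4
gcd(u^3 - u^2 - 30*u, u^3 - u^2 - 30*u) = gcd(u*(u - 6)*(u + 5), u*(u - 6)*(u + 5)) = u^3 - u^2 - 30*u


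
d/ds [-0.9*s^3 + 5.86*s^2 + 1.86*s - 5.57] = -2.7*s^2 + 11.72*s + 1.86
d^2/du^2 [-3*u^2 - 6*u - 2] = -6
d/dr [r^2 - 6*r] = 2*r - 6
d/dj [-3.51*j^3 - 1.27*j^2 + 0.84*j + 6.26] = -10.53*j^2 - 2.54*j + 0.84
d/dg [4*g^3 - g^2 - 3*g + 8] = 12*g^2 - 2*g - 3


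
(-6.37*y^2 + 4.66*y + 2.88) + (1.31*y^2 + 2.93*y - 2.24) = -5.06*y^2 + 7.59*y + 0.64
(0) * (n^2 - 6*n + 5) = 0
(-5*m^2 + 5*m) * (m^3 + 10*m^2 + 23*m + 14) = -5*m^5 - 45*m^4 - 65*m^3 + 45*m^2 + 70*m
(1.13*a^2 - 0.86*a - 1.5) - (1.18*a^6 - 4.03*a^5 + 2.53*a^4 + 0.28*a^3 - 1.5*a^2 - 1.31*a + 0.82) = -1.18*a^6 + 4.03*a^5 - 2.53*a^4 - 0.28*a^3 + 2.63*a^2 + 0.45*a - 2.32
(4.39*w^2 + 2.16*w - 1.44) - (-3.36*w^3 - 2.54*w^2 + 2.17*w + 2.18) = 3.36*w^3 + 6.93*w^2 - 0.00999999999999979*w - 3.62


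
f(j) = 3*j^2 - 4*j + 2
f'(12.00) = 68.00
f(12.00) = 386.00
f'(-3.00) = -22.00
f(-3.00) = 41.00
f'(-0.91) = -9.46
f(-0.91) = 8.12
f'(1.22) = 3.32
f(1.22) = 1.59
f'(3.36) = 16.16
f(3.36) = 22.43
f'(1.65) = 5.90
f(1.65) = 3.57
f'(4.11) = 20.66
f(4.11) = 36.24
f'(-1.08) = -10.48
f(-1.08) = 9.82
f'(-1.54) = -13.24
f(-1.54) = 15.27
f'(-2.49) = -18.94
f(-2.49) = 30.56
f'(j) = 6*j - 4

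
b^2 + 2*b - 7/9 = (b - 1/3)*(b + 7/3)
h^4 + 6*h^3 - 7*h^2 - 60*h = h*(h - 3)*(h + 4)*(h + 5)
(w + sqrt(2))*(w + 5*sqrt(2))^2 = w^3 + 11*sqrt(2)*w^2 + 70*w + 50*sqrt(2)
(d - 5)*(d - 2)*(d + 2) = d^3 - 5*d^2 - 4*d + 20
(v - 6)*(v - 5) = v^2 - 11*v + 30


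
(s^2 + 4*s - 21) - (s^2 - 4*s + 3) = 8*s - 24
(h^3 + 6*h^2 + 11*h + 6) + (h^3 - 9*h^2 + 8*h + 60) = 2*h^3 - 3*h^2 + 19*h + 66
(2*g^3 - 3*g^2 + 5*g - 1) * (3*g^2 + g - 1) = 6*g^5 - 7*g^4 + 10*g^3 + 5*g^2 - 6*g + 1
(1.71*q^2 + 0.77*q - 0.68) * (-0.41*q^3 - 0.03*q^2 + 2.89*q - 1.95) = -0.7011*q^5 - 0.367*q^4 + 5.1976*q^3 - 1.0888*q^2 - 3.4667*q + 1.326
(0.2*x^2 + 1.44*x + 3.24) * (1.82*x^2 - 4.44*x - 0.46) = 0.364*x^4 + 1.7328*x^3 - 0.588799999999999*x^2 - 15.048*x - 1.4904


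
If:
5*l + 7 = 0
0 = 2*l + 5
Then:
No Solution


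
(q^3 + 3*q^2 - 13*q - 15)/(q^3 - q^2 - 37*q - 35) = (q - 3)/(q - 7)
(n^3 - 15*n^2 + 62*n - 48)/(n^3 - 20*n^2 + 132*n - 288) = (n - 1)/(n - 6)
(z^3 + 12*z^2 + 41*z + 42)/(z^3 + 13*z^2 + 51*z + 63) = (z + 2)/(z + 3)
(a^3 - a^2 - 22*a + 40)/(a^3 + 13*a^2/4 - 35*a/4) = 4*(a^2 - 6*a + 8)/(a*(4*a - 7))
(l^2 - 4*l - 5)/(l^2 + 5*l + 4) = (l - 5)/(l + 4)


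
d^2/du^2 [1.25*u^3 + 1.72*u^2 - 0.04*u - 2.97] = 7.5*u + 3.44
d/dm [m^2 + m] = 2*m + 1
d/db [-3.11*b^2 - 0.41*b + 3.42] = -6.22*b - 0.41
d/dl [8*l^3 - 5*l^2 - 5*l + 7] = 24*l^2 - 10*l - 5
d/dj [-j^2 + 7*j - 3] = 7 - 2*j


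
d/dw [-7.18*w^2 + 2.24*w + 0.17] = 2.24 - 14.36*w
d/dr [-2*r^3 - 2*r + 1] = -6*r^2 - 2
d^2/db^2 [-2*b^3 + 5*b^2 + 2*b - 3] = 10 - 12*b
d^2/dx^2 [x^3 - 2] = 6*x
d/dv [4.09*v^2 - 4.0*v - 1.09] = 8.18*v - 4.0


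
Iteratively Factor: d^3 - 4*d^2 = (d - 4)*(d^2) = d*(d - 4)*(d)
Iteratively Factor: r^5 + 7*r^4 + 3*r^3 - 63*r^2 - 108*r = (r)*(r^4 + 7*r^3 + 3*r^2 - 63*r - 108) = r*(r - 3)*(r^3 + 10*r^2 + 33*r + 36) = r*(r - 3)*(r + 3)*(r^2 + 7*r + 12) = r*(r - 3)*(r + 3)*(r + 4)*(r + 3)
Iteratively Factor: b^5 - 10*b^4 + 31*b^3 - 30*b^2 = (b - 3)*(b^4 - 7*b^3 + 10*b^2) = (b - 5)*(b - 3)*(b^3 - 2*b^2) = b*(b - 5)*(b - 3)*(b^2 - 2*b) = b^2*(b - 5)*(b - 3)*(b - 2)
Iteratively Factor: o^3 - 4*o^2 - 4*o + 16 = (o + 2)*(o^2 - 6*o + 8) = (o - 4)*(o + 2)*(o - 2)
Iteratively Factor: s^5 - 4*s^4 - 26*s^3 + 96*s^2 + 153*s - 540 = (s + 3)*(s^4 - 7*s^3 - 5*s^2 + 111*s - 180) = (s - 3)*(s + 3)*(s^3 - 4*s^2 - 17*s + 60) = (s - 3)^2*(s + 3)*(s^2 - s - 20) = (s - 5)*(s - 3)^2*(s + 3)*(s + 4)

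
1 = 1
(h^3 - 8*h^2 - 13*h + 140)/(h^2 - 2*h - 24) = (h^2 - 12*h + 35)/(h - 6)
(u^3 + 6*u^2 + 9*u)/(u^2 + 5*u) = (u^2 + 6*u + 9)/(u + 5)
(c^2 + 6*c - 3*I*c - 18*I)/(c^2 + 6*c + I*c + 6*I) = (c - 3*I)/(c + I)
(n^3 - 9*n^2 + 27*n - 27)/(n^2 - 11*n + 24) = (n^2 - 6*n + 9)/(n - 8)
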